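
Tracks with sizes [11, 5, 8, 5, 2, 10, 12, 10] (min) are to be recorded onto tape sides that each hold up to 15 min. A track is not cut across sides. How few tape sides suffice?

5

Total = 12 + 11 + 10 + 10 + 8 + 5 + 5 + 2 = 63 min.
Lower bound: ⌈63/15⌉ = 5 tape sides.
A packing using 5 tape sides:
  side 1: 12 + 2 = 14
  side 2: 11 = 11
  side 3: 10 + 5 = 15
  side 4: 10 + 5 = 15
  side 5: 8 = 8
This matches the lower bound, so 5 is optimal.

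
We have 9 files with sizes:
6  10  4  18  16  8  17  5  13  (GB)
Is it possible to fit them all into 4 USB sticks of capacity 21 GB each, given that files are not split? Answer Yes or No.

No

Total = 97 GB; ⌈97/21⌉ = 5.
At least 5 USB sticks are required, but only 4 are allowed.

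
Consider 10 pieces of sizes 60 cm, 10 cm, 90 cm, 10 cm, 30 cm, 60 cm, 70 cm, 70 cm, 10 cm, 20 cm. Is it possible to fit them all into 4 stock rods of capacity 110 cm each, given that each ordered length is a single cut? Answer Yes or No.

No

Total = 430 cm; ⌈430/110⌉ = 4.
5 pieces each exceed half the capacity and cannot share a stock rod, forcing at least 5 stock rods.
At least 5 stock rods are required, but only 4 are allowed.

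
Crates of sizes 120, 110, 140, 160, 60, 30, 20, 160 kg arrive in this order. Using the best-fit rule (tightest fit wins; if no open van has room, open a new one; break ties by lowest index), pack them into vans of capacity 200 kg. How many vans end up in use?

5

  120 → van 1 (new)  [load 120/200]
  110 → van 2 (new)  [load 110/200]
  140 → van 3 (new)  [load 140/200]
  160 → van 4 (new)  [load 160/200]
  60 → van 3  [load 200/200]
  30 → van 4  [load 190/200]
  20 → van 1  [load 140/200]
  160 → van 5 (new)  [load 160/200]
5 vans opened.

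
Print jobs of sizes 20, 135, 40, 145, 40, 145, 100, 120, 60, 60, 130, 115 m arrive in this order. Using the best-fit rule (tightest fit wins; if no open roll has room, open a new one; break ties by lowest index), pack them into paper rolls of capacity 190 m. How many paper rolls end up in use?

7

  20 → roll 1 (new)  [load 20/190]
  135 → roll 1  [load 155/190]
  40 → roll 2 (new)  [load 40/190]
  145 → roll 2  [load 185/190]
  40 → roll 3 (new)  [load 40/190]
  145 → roll 3  [load 185/190]
  100 → roll 4 (new)  [load 100/190]
  120 → roll 5 (new)  [load 120/190]
  60 → roll 5  [load 180/190]
  60 → roll 4  [load 160/190]
  130 → roll 6 (new)  [load 130/190]
  115 → roll 7 (new)  [load 115/190]
7 paper rolls opened.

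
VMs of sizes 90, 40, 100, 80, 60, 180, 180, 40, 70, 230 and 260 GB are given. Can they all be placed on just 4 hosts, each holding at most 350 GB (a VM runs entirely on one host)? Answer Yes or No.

A valid assignment using 4 hosts:
  host 1: 260 + 90 = 350
  host 2: 230 + 100 = 330
  host 3: 180 + 80 + 70 = 330
  host 4: 180 + 60 + 40 + 40 = 320
Every load is within 350 GB, so 4 hosts suffice.

Yes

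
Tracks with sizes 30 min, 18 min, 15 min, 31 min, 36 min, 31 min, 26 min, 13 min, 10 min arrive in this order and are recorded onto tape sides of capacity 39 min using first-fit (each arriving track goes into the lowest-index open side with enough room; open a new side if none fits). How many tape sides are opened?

  30 → side 1 (new)  [load 30/39]
  18 → side 2 (new)  [load 18/39]
  15 → side 2  [load 33/39]
  31 → side 3 (new)  [load 31/39]
  36 → side 4 (new)  [load 36/39]
  31 → side 5 (new)  [load 31/39]
  26 → side 6 (new)  [load 26/39]
  13 → side 6  [load 39/39]
  10 → side 7 (new)  [load 10/39]
7 tape sides opened.

7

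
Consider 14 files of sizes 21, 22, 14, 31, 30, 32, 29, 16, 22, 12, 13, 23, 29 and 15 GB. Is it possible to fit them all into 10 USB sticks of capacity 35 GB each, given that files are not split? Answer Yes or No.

Yes

A valid assignment using 10 USB sticks:
  USB stick 1: 32 = 32
  USB stick 2: 31 = 31
  USB stick 3: 30 = 30
  USB stick 4: 29 = 29
  USB stick 5: 29 = 29
  USB stick 6: 23 + 12 = 35
  USB stick 7: 22 + 13 = 35
  USB stick 8: 22 = 22
  USB stick 9: 21 + 14 = 35
  USB stick 10: 16 + 15 = 31
Every load is within 35 GB, so 10 USB sticks suffice.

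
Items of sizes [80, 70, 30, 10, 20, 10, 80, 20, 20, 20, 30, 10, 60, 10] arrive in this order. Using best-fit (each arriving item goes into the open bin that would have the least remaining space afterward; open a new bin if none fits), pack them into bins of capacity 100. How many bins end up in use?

  80 → bin 1 (new)  [load 80/100]
  70 → bin 2 (new)  [load 70/100]
  30 → bin 2  [load 100/100]
  10 → bin 1  [load 90/100]
  20 → bin 3 (new)  [load 20/100]
  10 → bin 1  [load 100/100]
  80 → bin 3  [load 100/100]
  20 → bin 4 (new)  [load 20/100]
  20 → bin 4  [load 40/100]
  20 → bin 4  [load 60/100]
  30 → bin 4  [load 90/100]
  10 → bin 4  [load 100/100]
  60 → bin 5 (new)  [load 60/100]
  10 → bin 5  [load 70/100]
5 bins opened.

5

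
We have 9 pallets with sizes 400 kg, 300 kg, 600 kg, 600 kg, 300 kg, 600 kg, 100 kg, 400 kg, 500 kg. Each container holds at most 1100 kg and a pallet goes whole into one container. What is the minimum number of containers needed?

4

Total = 600 + 600 + 600 + 500 + 400 + 400 + 300 + 300 + 100 = 3800 kg.
Lower bound: ⌈3800/1100⌉ = 4 containers.
A packing using 4 containers:
  container 1: 600 + 500 = 1100
  container 2: 600 + 400 + 100 = 1100
  container 3: 600 + 400 = 1000
  container 4: 300 + 300 = 600
This matches the lower bound, so 4 is optimal.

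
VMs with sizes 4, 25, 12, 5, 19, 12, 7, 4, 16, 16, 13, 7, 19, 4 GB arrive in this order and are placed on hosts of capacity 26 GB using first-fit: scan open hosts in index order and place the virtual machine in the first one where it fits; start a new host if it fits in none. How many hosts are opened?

7

  4 → host 1 (new)  [load 4/26]
  25 → host 2 (new)  [load 25/26]
  12 → host 1  [load 16/26]
  5 → host 1  [load 21/26]
  19 → host 3 (new)  [load 19/26]
  12 → host 4 (new)  [load 12/26]
  7 → host 3  [load 26/26]
  4 → host 1  [load 25/26]
  16 → host 5 (new)  [load 16/26]
  16 → host 6 (new)  [load 16/26]
  13 → host 4  [load 25/26]
  7 → host 5  [load 23/26]
  19 → host 7 (new)  [load 19/26]
  4 → host 6  [load 20/26]
7 hosts opened.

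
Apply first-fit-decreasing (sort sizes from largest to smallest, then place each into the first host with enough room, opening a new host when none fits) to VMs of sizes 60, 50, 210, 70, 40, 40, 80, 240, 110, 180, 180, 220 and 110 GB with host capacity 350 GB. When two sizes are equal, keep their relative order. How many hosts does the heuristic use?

Sorted descending: 240, 220, 210, 180, 180, 110, 110, 80, 70, 60, 50, 40, 40.
  240 → host 1 (new)  [load 240/350]
  220 → host 2 (new)  [load 220/350]
  210 → host 3 (new)  [load 210/350]
  180 → host 4 (new)  [load 180/350]
  180 → host 5 (new)  [load 180/350]
  110 → host 1  [load 350/350]
  110 → host 2  [load 330/350]
  80 → host 3  [load 290/350]
  70 → host 4  [load 250/350]
  60 → host 3  [load 350/350]
  50 → host 4  [load 300/350]
  40 → host 4  [load 340/350]
  40 → host 5  [load 220/350]
5 hosts opened.

5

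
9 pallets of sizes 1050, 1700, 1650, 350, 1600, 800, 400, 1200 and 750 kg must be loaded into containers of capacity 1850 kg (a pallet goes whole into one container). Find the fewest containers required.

6

Total = 1700 + 1650 + 1600 + 1200 + 1050 + 800 + 750 + 400 + 350 = 9500 kg.
Lower bound: ⌈9500/1850⌉ = 6 containers.
A packing using 6 containers:
  container 1: 1700 = 1700
  container 2: 1650 = 1650
  container 3: 1600 = 1600
  container 4: 1200 + 400 = 1600
  container 5: 1050 + 800 = 1850
  container 6: 750 + 350 = 1100
This matches the lower bound, so 6 is optimal.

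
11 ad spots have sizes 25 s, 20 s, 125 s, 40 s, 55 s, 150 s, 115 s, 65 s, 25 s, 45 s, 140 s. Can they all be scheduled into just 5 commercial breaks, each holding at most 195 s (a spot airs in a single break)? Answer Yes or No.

Yes

A valid assignment using 5 commercial breaks:
  break 1: 150 + 45 = 195
  break 2: 140 + 55 = 195
  break 3: 125 + 65 = 190
  break 4: 115 + 40 + 25 = 180
  break 5: 25 + 20 = 45
Every load is within 195 s, so 5 commercial breaks suffice.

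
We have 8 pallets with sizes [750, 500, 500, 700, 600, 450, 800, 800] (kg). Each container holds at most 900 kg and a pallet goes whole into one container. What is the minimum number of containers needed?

Total = 800 + 800 + 750 + 700 + 600 + 500 + 500 + 450 = 5100 kg.
Lower bound: ⌈5100/900⌉ = 6 containers.
Also, 7 pallets each exceed 450 kg, and no two of those can share a container, so at least 7 containers are needed.
A packing using 8 containers:
  container 1: 800 = 800
  container 2: 800 = 800
  container 3: 750 = 750
  container 4: 700 = 700
  container 5: 600 = 600
  container 6: 500 = 500
  container 7: 500 = 500
  container 8: 450 = 450
No arrangement into 7 containers stays within capacity, so 8 is optimal.

8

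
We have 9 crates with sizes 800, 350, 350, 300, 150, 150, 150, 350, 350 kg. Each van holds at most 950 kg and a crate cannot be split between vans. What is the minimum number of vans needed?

Total = 800 + 350 + 350 + 350 + 350 + 300 + 150 + 150 + 150 = 2950 kg.
Lower bound: ⌈2950/950⌉ = 4 vans.
A packing using 4 vans:
  van 1: 800 + 150 = 950
  van 2: 350 + 350 + 150 = 850
  van 3: 350 + 350 + 150 = 850
  van 4: 300 = 300
This matches the lower bound, so 4 is optimal.

4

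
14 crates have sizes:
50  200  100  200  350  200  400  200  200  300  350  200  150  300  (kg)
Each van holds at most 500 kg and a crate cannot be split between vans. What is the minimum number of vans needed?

7

Total = 400 + 350 + 350 + 300 + 300 + 200 + 200 + 200 + 200 + 200 + 200 + 150 + 100 + 50 = 3200 kg.
Lower bound: ⌈3200/500⌉ = 7 vans.
A packing using 7 vans:
  van 1: 400 + 100 = 500
  van 2: 350 + 150 = 500
  van 3: 350 + 50 = 400
  van 4: 300 + 200 = 500
  van 5: 300 + 200 = 500
  van 6: 200 + 200 = 400
  van 7: 200 + 200 = 400
This matches the lower bound, so 7 is optimal.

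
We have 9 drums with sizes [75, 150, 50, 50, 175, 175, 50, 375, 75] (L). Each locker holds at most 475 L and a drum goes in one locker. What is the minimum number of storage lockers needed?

3

Total = 375 + 175 + 175 + 150 + 75 + 75 + 50 + 50 + 50 = 1175 L.
Lower bound: ⌈1175/475⌉ = 3 storage lockers.
A packing using 3 storage lockers:
  locker 1: 375 + 75 = 450
  locker 2: 175 + 175 + 75 + 50 = 475
  locker 3: 150 + 50 + 50 = 250
This matches the lower bound, so 3 is optimal.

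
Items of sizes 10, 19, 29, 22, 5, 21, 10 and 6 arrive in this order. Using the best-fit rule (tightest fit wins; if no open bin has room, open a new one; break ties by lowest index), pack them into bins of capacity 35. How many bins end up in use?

  10 → bin 1 (new)  [load 10/35]
  19 → bin 1  [load 29/35]
  29 → bin 2 (new)  [load 29/35]
  22 → bin 3 (new)  [load 22/35]
  5 → bin 1  [load 34/35]
  21 → bin 4 (new)  [load 21/35]
  10 → bin 3  [load 32/35]
  6 → bin 2  [load 35/35]
4 bins opened.

4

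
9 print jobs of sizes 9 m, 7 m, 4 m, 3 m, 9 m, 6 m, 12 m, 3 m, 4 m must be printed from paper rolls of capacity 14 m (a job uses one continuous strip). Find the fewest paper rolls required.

5

Total = 12 + 9 + 9 + 7 + 6 + 4 + 4 + 3 + 3 = 57 m.
Lower bound: ⌈57/14⌉ = 5 paper rolls.
A packing using 5 paper rolls:
  roll 1: 12 = 12
  roll 2: 9 + 4 = 13
  roll 3: 9 + 4 = 13
  roll 4: 7 + 6 = 13
  roll 5: 3 + 3 = 6
This matches the lower bound, so 5 is optimal.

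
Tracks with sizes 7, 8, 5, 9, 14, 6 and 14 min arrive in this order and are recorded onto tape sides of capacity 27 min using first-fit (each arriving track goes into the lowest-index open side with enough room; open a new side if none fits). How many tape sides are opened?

3

  7 → side 1 (new)  [load 7/27]
  8 → side 1  [load 15/27]
  5 → side 1  [load 20/27]
  9 → side 2 (new)  [load 9/27]
  14 → side 2  [load 23/27]
  6 → side 1  [load 26/27]
  14 → side 3 (new)  [load 14/27]
3 tape sides opened.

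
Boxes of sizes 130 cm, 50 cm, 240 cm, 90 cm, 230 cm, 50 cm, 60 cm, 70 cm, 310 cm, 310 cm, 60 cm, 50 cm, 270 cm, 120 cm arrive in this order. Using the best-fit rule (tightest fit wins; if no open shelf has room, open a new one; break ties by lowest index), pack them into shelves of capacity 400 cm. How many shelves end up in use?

  130 → shelf 1 (new)  [load 130/400]
  50 → shelf 1  [load 180/400]
  240 → shelf 2 (new)  [load 240/400]
  90 → shelf 2  [load 330/400]
  230 → shelf 3 (new)  [load 230/400]
  50 → shelf 2  [load 380/400]
  60 → shelf 3  [load 290/400]
  70 → shelf 3  [load 360/400]
  310 → shelf 4 (new)  [load 310/400]
  310 → shelf 5 (new)  [load 310/400]
  60 → shelf 4  [load 370/400]
  50 → shelf 5  [load 360/400]
  270 → shelf 6 (new)  [load 270/400]
  120 → shelf 6  [load 390/400]
6 shelves opened.

6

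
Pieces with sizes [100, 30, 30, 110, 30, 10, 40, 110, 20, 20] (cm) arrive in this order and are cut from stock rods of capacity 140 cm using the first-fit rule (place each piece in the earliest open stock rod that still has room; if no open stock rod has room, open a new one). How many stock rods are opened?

  100 → stock rod 1 (new)  [load 100/140]
  30 → stock rod 1  [load 130/140]
  30 → stock rod 2 (new)  [load 30/140]
  110 → stock rod 2  [load 140/140]
  30 → stock rod 3 (new)  [load 30/140]
  10 → stock rod 1  [load 140/140]
  40 → stock rod 3  [load 70/140]
  110 → stock rod 4 (new)  [load 110/140]
  20 → stock rod 3  [load 90/140]
  20 → stock rod 3  [load 110/140]
4 stock rods opened.

4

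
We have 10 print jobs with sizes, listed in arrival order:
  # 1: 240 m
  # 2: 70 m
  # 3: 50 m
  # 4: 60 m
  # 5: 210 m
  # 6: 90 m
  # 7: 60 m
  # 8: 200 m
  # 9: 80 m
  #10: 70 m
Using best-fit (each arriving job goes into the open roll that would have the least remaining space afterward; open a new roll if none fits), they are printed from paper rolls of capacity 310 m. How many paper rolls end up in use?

4

  240 → roll 1 (new)  [load 240/310]
  70 → roll 1  [load 310/310]
  50 → roll 2 (new)  [load 50/310]
  60 → roll 2  [load 110/310]
  210 → roll 3 (new)  [load 210/310]
  90 → roll 3  [load 300/310]
  60 → roll 2  [load 170/310]
  200 → roll 4 (new)  [load 200/310]
  80 → roll 4  [load 280/310]
  70 → roll 2  [load 240/310]
4 paper rolls opened.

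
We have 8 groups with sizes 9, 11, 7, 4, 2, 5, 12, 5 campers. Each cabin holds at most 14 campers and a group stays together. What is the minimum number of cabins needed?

Total = 12 + 11 + 9 + 7 + 5 + 5 + 4 + 2 = 55 campers.
Lower bound: ⌈55/14⌉ = 4 cabins.
A packing using 5 cabins:
  cabin 1: 12 + 2 = 14
  cabin 2: 11 = 11
  cabin 3: 9 + 5 = 14
  cabin 4: 7 + 5 = 12
  cabin 5: 4 = 4
No arrangement into 4 cabins stays within capacity, so 5 is optimal.

5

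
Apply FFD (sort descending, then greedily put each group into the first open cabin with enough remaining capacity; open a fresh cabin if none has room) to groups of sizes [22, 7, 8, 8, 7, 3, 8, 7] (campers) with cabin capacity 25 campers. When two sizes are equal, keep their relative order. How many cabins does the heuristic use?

3

Sorted descending: 22, 8, 8, 8, 7, 7, 7, 3.
  22 → cabin 1 (new)  [load 22/25]
  8 → cabin 2 (new)  [load 8/25]
  8 → cabin 2  [load 16/25]
  8 → cabin 2  [load 24/25]
  7 → cabin 3 (new)  [load 7/25]
  7 → cabin 3  [load 14/25]
  7 → cabin 3  [load 21/25]
  3 → cabin 1  [load 25/25]
3 cabins opened.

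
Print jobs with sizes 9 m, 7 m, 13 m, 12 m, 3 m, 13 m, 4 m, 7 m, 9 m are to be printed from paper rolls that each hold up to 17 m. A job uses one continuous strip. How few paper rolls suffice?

Total = 13 + 13 + 12 + 9 + 9 + 7 + 7 + 4 + 3 = 77 m.
Lower bound: ⌈77/17⌉ = 5 paper rolls.
A packing using 5 paper rolls:
  roll 1: 13 + 4 = 17
  roll 2: 13 + 3 = 16
  roll 3: 12 = 12
  roll 4: 9 + 7 = 16
  roll 5: 9 + 7 = 16
This matches the lower bound, so 5 is optimal.

5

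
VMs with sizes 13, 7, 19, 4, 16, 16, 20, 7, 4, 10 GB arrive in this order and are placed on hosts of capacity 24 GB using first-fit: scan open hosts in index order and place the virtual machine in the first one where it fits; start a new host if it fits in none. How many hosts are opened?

  13 → host 1 (new)  [load 13/24]
  7 → host 1  [load 20/24]
  19 → host 2 (new)  [load 19/24]
  4 → host 1  [load 24/24]
  16 → host 3 (new)  [load 16/24]
  16 → host 4 (new)  [load 16/24]
  20 → host 5 (new)  [load 20/24]
  7 → host 3  [load 23/24]
  4 → host 2  [load 23/24]
  10 → host 6 (new)  [load 10/24]
6 hosts opened.

6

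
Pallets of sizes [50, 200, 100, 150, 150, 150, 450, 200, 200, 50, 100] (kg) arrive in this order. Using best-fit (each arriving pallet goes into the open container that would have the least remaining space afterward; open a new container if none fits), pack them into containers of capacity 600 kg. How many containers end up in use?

4

  50 → container 1 (new)  [load 50/600]
  200 → container 1  [load 250/600]
  100 → container 1  [load 350/600]
  150 → container 1  [load 500/600]
  150 → container 2 (new)  [load 150/600]
  150 → container 2  [load 300/600]
  450 → container 3 (new)  [load 450/600]
  200 → container 2  [load 500/600]
  200 → container 4 (new)  [load 200/600]
  50 → container 1  [load 550/600]
  100 → container 2  [load 600/600]
4 containers opened.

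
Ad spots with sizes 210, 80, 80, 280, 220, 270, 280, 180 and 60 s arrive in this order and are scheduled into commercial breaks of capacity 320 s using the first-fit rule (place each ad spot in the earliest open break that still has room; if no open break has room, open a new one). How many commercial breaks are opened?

  210 → break 1 (new)  [load 210/320]
  80 → break 1  [load 290/320]
  80 → break 2 (new)  [load 80/320]
  280 → break 3 (new)  [load 280/320]
  220 → break 2  [load 300/320]
  270 → break 4 (new)  [load 270/320]
  280 → break 5 (new)  [load 280/320]
  180 → break 6 (new)  [load 180/320]
  60 → break 6  [load 240/320]
6 commercial breaks opened.

6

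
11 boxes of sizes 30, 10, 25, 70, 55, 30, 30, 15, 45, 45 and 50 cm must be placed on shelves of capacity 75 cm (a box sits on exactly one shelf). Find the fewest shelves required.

6

Total = 70 + 55 + 50 + 45 + 45 + 30 + 30 + 30 + 25 + 15 + 10 = 405 cm.
Lower bound: ⌈405/75⌉ = 6 shelves.
A packing using 6 shelves:
  shelf 1: 70 = 70
  shelf 2: 55 + 15 = 70
  shelf 3: 50 + 25 = 75
  shelf 4: 45 + 30 = 75
  shelf 5: 45 + 30 = 75
  shelf 6: 30 + 10 = 40
This matches the lower bound, so 6 is optimal.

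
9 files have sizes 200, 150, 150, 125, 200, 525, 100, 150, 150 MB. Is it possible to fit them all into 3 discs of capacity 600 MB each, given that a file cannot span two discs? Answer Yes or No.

No

Total = 1750 MB; ⌈1750/600⌉ = 3.
The bound of 3 does not rule out 3, but exhaustive search shows no assignment into 3 discs of capacity 600 MB exists — the minimum is 4.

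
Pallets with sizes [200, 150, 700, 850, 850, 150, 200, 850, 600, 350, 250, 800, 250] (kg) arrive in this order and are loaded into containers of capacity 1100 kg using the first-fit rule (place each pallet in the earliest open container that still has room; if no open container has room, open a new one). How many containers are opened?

  200 → container 1 (new)  [load 200/1100]
  150 → container 1  [load 350/1100]
  700 → container 1  [load 1050/1100]
  850 → container 2 (new)  [load 850/1100]
  850 → container 3 (new)  [load 850/1100]
  150 → container 2  [load 1000/1100]
  200 → container 3  [load 1050/1100]
  850 → container 4 (new)  [load 850/1100]
  600 → container 5 (new)  [load 600/1100]
  350 → container 5  [load 950/1100]
  250 → container 4  [load 1100/1100]
  800 → container 6 (new)  [load 800/1100]
  250 → container 6  [load 1050/1100]
6 containers opened.

6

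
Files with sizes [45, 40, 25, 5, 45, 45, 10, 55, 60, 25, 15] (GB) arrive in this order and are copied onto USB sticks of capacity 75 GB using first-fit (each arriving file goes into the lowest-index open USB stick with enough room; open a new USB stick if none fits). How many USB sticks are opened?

  45 → USB stick 1 (new)  [load 45/75]
  40 → USB stick 2 (new)  [load 40/75]
  25 → USB stick 1  [load 70/75]
  5 → USB stick 1  [load 75/75]
  45 → USB stick 3 (new)  [load 45/75]
  45 → USB stick 4 (new)  [load 45/75]
  10 → USB stick 2  [load 50/75]
  55 → USB stick 5 (new)  [load 55/75]
  60 → USB stick 6 (new)  [load 60/75]
  25 → USB stick 2  [load 75/75]
  15 → USB stick 3  [load 60/75]
6 USB sticks opened.

6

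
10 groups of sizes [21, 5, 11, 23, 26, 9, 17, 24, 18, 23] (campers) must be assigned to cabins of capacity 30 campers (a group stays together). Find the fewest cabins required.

7

Total = 26 + 24 + 23 + 23 + 21 + 18 + 17 + 11 + 9 + 5 = 177 campers.
Lower bound: ⌈177/30⌉ = 6 cabins.
Also, 7 groups each exceed 15 campers, and no two of those can share a cabin, so at least 7 cabins are needed.
A packing using 7 cabins:
  cabin 1: 26 = 26
  cabin 2: 24 + 5 = 29
  cabin 3: 23 = 23
  cabin 4: 23 = 23
  cabin 5: 21 + 9 = 30
  cabin 6: 18 + 11 = 29
  cabin 7: 17 = 17
This matches the lower bound, so 7 is optimal.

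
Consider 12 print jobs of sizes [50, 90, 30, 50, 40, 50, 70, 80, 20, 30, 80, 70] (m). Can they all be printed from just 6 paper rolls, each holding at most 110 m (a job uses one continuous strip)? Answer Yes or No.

Total = 660 m; ⌈660/110⌉ = 6.
The bound of 6 does not rule out 6, but exhaustive search shows no assignment into 6 paper rolls of capacity 110 m exists — the minimum is 7.

No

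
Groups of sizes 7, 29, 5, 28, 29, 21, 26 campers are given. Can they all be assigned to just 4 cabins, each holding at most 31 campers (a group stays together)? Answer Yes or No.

Total = 145 campers; ⌈145/31⌉ = 5.
At least 5 cabins are required, but only 4 are allowed.

No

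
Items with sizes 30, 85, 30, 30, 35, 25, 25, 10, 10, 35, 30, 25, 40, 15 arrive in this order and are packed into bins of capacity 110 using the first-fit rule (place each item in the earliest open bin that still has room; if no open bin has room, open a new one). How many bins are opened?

4

  30 → bin 1 (new)  [load 30/110]
  85 → bin 2 (new)  [load 85/110]
  30 → bin 1  [load 60/110]
  30 → bin 1  [load 90/110]
  35 → bin 3 (new)  [load 35/110]
  25 → bin 2  [load 110/110]
  25 → bin 3  [load 60/110]
  10 → bin 1  [load 100/110]
  10 → bin 1  [load 110/110]
  35 → bin 3  [load 95/110]
  30 → bin 4 (new)  [load 30/110]
  25 → bin 4  [load 55/110]
  40 → bin 4  [load 95/110]
  15 → bin 3  [load 110/110]
4 bins opened.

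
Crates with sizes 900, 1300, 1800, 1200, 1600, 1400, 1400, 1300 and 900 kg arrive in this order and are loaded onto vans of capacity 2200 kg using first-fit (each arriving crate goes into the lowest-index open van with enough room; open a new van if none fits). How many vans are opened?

  900 → van 1 (new)  [load 900/2200]
  1300 → van 1  [load 2200/2200]
  1800 → van 2 (new)  [load 1800/2200]
  1200 → van 3 (new)  [load 1200/2200]
  1600 → van 4 (new)  [load 1600/2200]
  1400 → van 5 (new)  [load 1400/2200]
  1400 → van 6 (new)  [load 1400/2200]
  1300 → van 7 (new)  [load 1300/2200]
  900 → van 3  [load 2100/2200]
7 vans opened.

7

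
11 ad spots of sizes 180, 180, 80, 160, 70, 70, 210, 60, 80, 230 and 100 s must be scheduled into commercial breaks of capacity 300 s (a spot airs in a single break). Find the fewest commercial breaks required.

5

Total = 230 + 210 + 180 + 180 + 160 + 100 + 80 + 80 + 70 + 70 + 60 = 1420 s.
Lower bound: ⌈1420/300⌉ = 5 commercial breaks.
A packing using 5 commercial breaks:
  break 1: 230 + 70 = 300
  break 2: 210 + 80 = 290
  break 3: 180 + 100 = 280
  break 4: 180 + 80 = 260
  break 5: 160 + 70 + 60 = 290
This matches the lower bound, so 5 is optimal.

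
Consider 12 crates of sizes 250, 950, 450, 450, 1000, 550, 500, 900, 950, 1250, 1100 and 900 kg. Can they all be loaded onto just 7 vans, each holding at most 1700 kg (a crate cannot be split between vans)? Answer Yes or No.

A valid assignment using 7 vans:
  van 1: 1250 + 450 = 1700
  van 2: 1100 + 550 = 1650
  van 3: 1000 + 500 = 1500
  van 4: 950 + 450 + 250 = 1650
  van 5: 950 = 950
  van 6: 900 = 900
  van 7: 900 = 900
Every load is within 1700 kg, so 7 vans suffice.

Yes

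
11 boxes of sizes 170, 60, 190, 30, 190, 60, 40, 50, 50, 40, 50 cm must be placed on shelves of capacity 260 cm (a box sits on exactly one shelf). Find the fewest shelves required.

Total = 190 + 190 + 170 + 60 + 60 + 50 + 50 + 50 + 40 + 40 + 30 = 930 cm.
Lower bound: ⌈930/260⌉ = 4 shelves.
A packing using 4 shelves:
  shelf 1: 190 + 60 = 250
  shelf 2: 190 + 60 = 250
  shelf 3: 170 + 50 + 40 = 260
  shelf 4: 50 + 50 + 40 + 30 = 170
This matches the lower bound, so 4 is optimal.

4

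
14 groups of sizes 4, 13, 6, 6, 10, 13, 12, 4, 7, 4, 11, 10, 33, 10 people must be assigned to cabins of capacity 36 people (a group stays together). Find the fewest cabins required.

Total = 33 + 13 + 13 + 12 + 11 + 10 + 10 + 10 + 7 + 6 + 6 + 4 + 4 + 4 = 143 people.
Lower bound: ⌈143/36⌉ = 4 cabins.
A packing using 5 cabins:
  cabin 1: 33 = 33
  cabin 2: 13 + 13 + 10 = 36
  cabin 3: 12 + 11 + 10 = 33
  cabin 4: 10 + 7 + 6 + 6 + 4 = 33
  cabin 5: 4 + 4 = 8
No arrangement into 4 cabins stays within capacity, so 5 is optimal.

5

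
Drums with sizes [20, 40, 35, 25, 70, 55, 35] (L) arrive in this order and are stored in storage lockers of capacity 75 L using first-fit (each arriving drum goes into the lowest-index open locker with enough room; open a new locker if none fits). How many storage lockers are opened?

5

  20 → locker 1 (new)  [load 20/75]
  40 → locker 1  [load 60/75]
  35 → locker 2 (new)  [load 35/75]
  25 → locker 2  [load 60/75]
  70 → locker 3 (new)  [load 70/75]
  55 → locker 4 (new)  [load 55/75]
  35 → locker 5 (new)  [load 35/75]
5 storage lockers opened.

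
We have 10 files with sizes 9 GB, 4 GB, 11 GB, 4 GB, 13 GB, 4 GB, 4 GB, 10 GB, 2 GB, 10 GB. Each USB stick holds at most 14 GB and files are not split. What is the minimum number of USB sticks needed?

6

Total = 13 + 11 + 10 + 10 + 9 + 4 + 4 + 4 + 4 + 2 = 71 GB.
Lower bound: ⌈71/14⌉ = 6 USB sticks.
A packing using 6 USB sticks:
  USB stick 1: 13 = 13
  USB stick 2: 11 + 2 = 13
  USB stick 3: 10 + 4 = 14
  USB stick 4: 10 + 4 = 14
  USB stick 5: 9 + 4 = 13
  USB stick 6: 4 = 4
This matches the lower bound, so 6 is optimal.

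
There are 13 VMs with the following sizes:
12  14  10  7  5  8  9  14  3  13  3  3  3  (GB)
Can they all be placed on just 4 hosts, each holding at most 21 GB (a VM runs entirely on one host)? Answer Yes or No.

Total = 104 GB; ⌈104/21⌉ = 5.
At least 5 hosts are required, but only 4 are allowed.

No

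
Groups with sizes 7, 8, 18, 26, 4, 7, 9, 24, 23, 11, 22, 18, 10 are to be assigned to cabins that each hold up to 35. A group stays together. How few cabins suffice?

6

Total = 26 + 24 + 23 + 22 + 18 + 18 + 11 + 10 + 9 + 8 + 7 + 7 + 4 = 187.
Lower bound: ⌈187/35⌉ = 6 cabins.
A packing using 6 cabins:
  cabin 1: 26 + 9 = 35
  cabin 2: 24 + 11 = 35
  cabin 3: 23 + 10 = 33
  cabin 4: 22 + 8 + 4 = 34
  cabin 5: 18 + 7 + 7 = 32
  cabin 6: 18 = 18
This matches the lower bound, so 6 is optimal.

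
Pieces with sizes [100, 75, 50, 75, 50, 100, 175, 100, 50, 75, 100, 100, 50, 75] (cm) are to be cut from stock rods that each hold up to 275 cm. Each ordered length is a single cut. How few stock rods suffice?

5

Total = 175 + 100 + 100 + 100 + 100 + 100 + 75 + 75 + 75 + 75 + 50 + 50 + 50 + 50 = 1175 cm.
Lower bound: ⌈1175/275⌉ = 5 stock rods.
A packing using 5 stock rods:
  stock rod 1: 175 + 100 = 275
  stock rod 2: 100 + 100 + 75 = 275
  stock rod 3: 100 + 100 + 75 = 275
  stock rod 4: 75 + 75 + 50 + 50 = 250
  stock rod 5: 50 + 50 = 100
This matches the lower bound, so 5 is optimal.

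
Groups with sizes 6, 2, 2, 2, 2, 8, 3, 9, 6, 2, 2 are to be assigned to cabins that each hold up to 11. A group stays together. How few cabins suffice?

Total = 9 + 8 + 6 + 6 + 3 + 2 + 2 + 2 + 2 + 2 + 2 = 44.
Lower bound: ⌈44/11⌉ = 4 cabins.
A packing using 5 cabins:
  cabin 1: 9 + 2 = 11
  cabin 2: 8 + 3 = 11
  cabin 3: 6 + 2 + 2 = 10
  cabin 4: 6 + 2 + 2 = 10
  cabin 5: 2 = 2
No arrangement into 4 cabins stays within capacity, so 5 is optimal.

5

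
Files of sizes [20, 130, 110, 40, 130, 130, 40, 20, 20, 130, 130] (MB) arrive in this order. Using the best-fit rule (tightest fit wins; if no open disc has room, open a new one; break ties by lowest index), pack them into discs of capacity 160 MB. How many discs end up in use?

7

  20 → disc 1 (new)  [load 20/160]
  130 → disc 1  [load 150/160]
  110 → disc 2 (new)  [load 110/160]
  40 → disc 2  [load 150/160]
  130 → disc 3 (new)  [load 130/160]
  130 → disc 4 (new)  [load 130/160]
  40 → disc 5 (new)  [load 40/160]
  20 → disc 3  [load 150/160]
  20 → disc 4  [load 150/160]
  130 → disc 6 (new)  [load 130/160]
  130 → disc 7 (new)  [load 130/160]
7 discs opened.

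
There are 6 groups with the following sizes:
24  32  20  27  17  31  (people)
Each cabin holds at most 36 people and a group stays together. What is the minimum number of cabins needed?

6

Total = 32 + 31 + 27 + 24 + 20 + 17 = 151 people.
Lower bound: ⌈151/36⌉ = 5 cabins.
A packing using 6 cabins:
  cabin 1: 32 = 32
  cabin 2: 31 = 31
  cabin 3: 27 = 27
  cabin 4: 24 = 24
  cabin 5: 20 = 20
  cabin 6: 17 = 17
No arrangement into 5 cabins stays within capacity, so 6 is optimal.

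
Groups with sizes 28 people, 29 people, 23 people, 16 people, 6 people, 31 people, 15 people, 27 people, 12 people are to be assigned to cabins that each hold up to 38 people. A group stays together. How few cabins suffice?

6

Total = 31 + 29 + 28 + 27 + 23 + 16 + 15 + 12 + 6 = 187 people.
Lower bound: ⌈187/38⌉ = 5 cabins.
A packing using 6 cabins:
  cabin 1: 31 + 6 = 37
  cabin 2: 29 = 29
  cabin 3: 28 = 28
  cabin 4: 27 = 27
  cabin 5: 23 + 15 = 38
  cabin 6: 16 + 12 = 28
No arrangement into 5 cabins stays within capacity, so 6 is optimal.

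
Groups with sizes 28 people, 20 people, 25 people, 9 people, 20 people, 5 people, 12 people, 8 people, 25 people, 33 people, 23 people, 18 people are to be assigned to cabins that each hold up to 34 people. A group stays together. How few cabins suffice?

Total = 33 + 28 + 25 + 25 + 23 + 20 + 20 + 18 + 12 + 9 + 8 + 5 = 226 people.
Lower bound: ⌈226/34⌉ = 7 cabins.
Also, 8 groups each exceed 17 people, and no two of those can share a cabin, so at least 8 cabins are needed.
A packing using 8 cabins:
  cabin 1: 33 = 33
  cabin 2: 28 + 5 = 33
  cabin 3: 25 + 9 = 34
  cabin 4: 25 + 8 = 33
  cabin 5: 23 = 23
  cabin 6: 20 + 12 = 32
  cabin 7: 20 = 20
  cabin 8: 18 = 18
This matches the lower bound, so 8 is optimal.

8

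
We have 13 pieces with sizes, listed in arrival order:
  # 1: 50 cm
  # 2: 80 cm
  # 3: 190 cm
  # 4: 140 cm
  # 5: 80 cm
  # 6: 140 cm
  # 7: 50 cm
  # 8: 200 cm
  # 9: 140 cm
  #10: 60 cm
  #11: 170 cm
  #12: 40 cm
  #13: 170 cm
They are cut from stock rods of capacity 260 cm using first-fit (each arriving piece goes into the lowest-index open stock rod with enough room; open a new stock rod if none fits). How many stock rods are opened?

8

  50 → stock rod 1 (new)  [load 50/260]
  80 → stock rod 1  [load 130/260]
  190 → stock rod 2 (new)  [load 190/260]
  140 → stock rod 3 (new)  [load 140/260]
  80 → stock rod 1  [load 210/260]
  140 → stock rod 4 (new)  [load 140/260]
  50 → stock rod 1  [load 260/260]
  200 → stock rod 5 (new)  [load 200/260]
  140 → stock rod 6 (new)  [load 140/260]
  60 → stock rod 2  [load 250/260]
  170 → stock rod 7 (new)  [load 170/260]
  40 → stock rod 3  [load 180/260]
  170 → stock rod 8 (new)  [load 170/260]
8 stock rods opened.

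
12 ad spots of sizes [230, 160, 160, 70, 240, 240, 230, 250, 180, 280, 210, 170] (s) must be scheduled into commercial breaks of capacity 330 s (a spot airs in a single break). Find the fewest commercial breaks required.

Total = 280 + 250 + 240 + 240 + 230 + 230 + 210 + 180 + 170 + 160 + 160 + 70 = 2420 s.
Lower bound: ⌈2420/330⌉ = 8 commercial breaks.
Also, 9 ad spots each exceed 165 s, and no two of those can share a break, so at least 9 commercial breaks are needed.
A packing using 10 commercial breaks:
  break 1: 280 = 280
  break 2: 250 + 70 = 320
  break 3: 240 = 240
  break 4: 240 = 240
  break 5: 230 = 230
  break 6: 230 = 230
  break 7: 210 = 210
  break 8: 180 = 180
  break 9: 170 + 160 = 330
  break 10: 160 = 160
No arrangement into 9 commercial breaks stays within capacity, so 10 is optimal.

10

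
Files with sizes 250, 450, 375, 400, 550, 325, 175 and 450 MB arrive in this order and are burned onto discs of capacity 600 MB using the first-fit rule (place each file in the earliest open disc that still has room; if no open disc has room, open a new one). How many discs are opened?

  250 → disc 1 (new)  [load 250/600]
  450 → disc 2 (new)  [load 450/600]
  375 → disc 3 (new)  [load 375/600]
  400 → disc 4 (new)  [load 400/600]
  550 → disc 5 (new)  [load 550/600]
  325 → disc 1  [load 575/600]
  175 → disc 3  [load 550/600]
  450 → disc 6 (new)  [load 450/600]
6 discs opened.

6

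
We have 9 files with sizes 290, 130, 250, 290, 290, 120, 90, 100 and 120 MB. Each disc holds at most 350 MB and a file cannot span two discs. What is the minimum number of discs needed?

6

Total = 290 + 290 + 290 + 250 + 130 + 120 + 120 + 100 + 90 = 1680 MB.
Lower bound: ⌈1680/350⌉ = 5 discs.
A packing using 6 discs:
  disc 1: 290 = 290
  disc 2: 290 = 290
  disc 3: 290 = 290
  disc 4: 250 + 100 = 350
  disc 5: 130 + 120 + 90 = 340
  disc 6: 120 = 120
No arrangement into 5 discs stays within capacity, so 6 is optimal.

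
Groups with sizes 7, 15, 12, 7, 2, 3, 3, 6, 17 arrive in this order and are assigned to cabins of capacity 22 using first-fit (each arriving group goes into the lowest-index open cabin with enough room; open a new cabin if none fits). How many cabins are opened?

  7 → cabin 1 (new)  [load 7/22]
  15 → cabin 1  [load 22/22]
  12 → cabin 2 (new)  [load 12/22]
  7 → cabin 2  [load 19/22]
  2 → cabin 2  [load 21/22]
  3 → cabin 3 (new)  [load 3/22]
  3 → cabin 3  [load 6/22]
  6 → cabin 3  [load 12/22]
  17 → cabin 4 (new)  [load 17/22]
4 cabins opened.

4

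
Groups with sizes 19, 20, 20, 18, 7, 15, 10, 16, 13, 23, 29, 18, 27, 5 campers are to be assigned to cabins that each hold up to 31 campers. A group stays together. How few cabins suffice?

Total = 29 + 27 + 23 + 20 + 20 + 19 + 18 + 18 + 16 + 15 + 13 + 10 + 7 + 5 = 240 campers.
Lower bound: ⌈240/31⌉ = 8 cabins.
Also, 9 groups each exceed 31/2 campers, and no two of those can share a cabin, so at least 9 cabins are needed.
A packing using 9 cabins:
  cabin 1: 29 = 29
  cabin 2: 27 = 27
  cabin 3: 23 + 7 = 30
  cabin 4: 20 + 10 = 30
  cabin 5: 20 + 5 = 25
  cabin 6: 19 = 19
  cabin 7: 18 + 13 = 31
  cabin 8: 18 = 18
  cabin 9: 16 + 15 = 31
This matches the lower bound, so 9 is optimal.

9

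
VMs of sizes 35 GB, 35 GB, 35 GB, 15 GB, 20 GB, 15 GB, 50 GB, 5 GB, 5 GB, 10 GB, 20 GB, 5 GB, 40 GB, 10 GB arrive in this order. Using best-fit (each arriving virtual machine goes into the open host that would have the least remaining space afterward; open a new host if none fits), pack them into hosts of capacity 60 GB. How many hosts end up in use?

5

  35 → host 1 (new)  [load 35/60]
  35 → host 2 (new)  [load 35/60]
  35 → host 3 (new)  [load 35/60]
  15 → host 1  [load 50/60]
  20 → host 2  [load 55/60]
  15 → host 3  [load 50/60]
  50 → host 4 (new)  [load 50/60]
  5 → host 2  [load 60/60]
  5 → host 1  [load 55/60]
  10 → host 3  [load 60/60]
  20 → host 5 (new)  [load 20/60]
  5 → host 1  [load 60/60]
  40 → host 5  [load 60/60]
  10 → host 4  [load 60/60]
5 hosts opened.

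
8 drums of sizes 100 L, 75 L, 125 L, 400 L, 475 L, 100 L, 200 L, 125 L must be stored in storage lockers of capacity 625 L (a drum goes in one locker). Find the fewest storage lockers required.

Total = 475 + 400 + 200 + 125 + 125 + 100 + 100 + 75 = 1600 L.
Lower bound: ⌈1600/625⌉ = 3 storage lockers.
A packing using 3 storage lockers:
  locker 1: 475 + 125 = 600
  locker 2: 400 + 200 = 600
  locker 3: 125 + 100 + 100 + 75 = 400
This matches the lower bound, so 3 is optimal.

3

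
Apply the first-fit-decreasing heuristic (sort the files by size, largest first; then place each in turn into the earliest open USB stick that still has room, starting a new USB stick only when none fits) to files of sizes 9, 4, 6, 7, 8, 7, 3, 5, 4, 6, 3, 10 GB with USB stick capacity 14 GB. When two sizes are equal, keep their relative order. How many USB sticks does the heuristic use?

6

Sorted descending: 10, 9, 8, 7, 7, 6, 6, 5, 4, 4, 3, 3.
  10 → USB stick 1 (new)  [load 10/14]
  9 → USB stick 2 (new)  [load 9/14]
  8 → USB stick 3 (new)  [load 8/14]
  7 → USB stick 4 (new)  [load 7/14]
  7 → USB stick 4  [load 14/14]
  6 → USB stick 3  [load 14/14]
  6 → USB stick 5 (new)  [load 6/14]
  5 → USB stick 2  [load 14/14]
  4 → USB stick 1  [load 14/14]
  4 → USB stick 5  [load 10/14]
  3 → USB stick 5  [load 13/14]
  3 → USB stick 6 (new)  [load 3/14]
6 USB sticks opened.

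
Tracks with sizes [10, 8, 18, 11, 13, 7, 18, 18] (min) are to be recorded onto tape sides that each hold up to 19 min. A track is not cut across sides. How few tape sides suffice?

6

Total = 18 + 18 + 18 + 13 + 11 + 10 + 8 + 7 = 103 min.
Lower bound: ⌈103/19⌉ = 6 tape sides.
A packing using 6 tape sides:
  side 1: 18 = 18
  side 2: 18 = 18
  side 3: 18 = 18
  side 4: 13 = 13
  side 5: 11 + 8 = 19
  side 6: 10 + 7 = 17
This matches the lower bound, so 6 is optimal.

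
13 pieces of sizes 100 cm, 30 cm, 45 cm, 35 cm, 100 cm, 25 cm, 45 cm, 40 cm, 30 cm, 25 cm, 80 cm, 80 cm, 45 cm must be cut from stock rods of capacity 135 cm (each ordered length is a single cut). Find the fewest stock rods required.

Total = 100 + 100 + 80 + 80 + 45 + 45 + 45 + 40 + 35 + 30 + 30 + 25 + 25 = 680 cm.
Lower bound: ⌈680/135⌉ = 6 stock rods.
A packing using 6 stock rods:
  stock rod 1: 100 + 35 = 135
  stock rod 2: 100 + 30 = 130
  stock rod 3: 80 + 45 = 125
  stock rod 4: 80 + 45 = 125
  stock rod 5: 45 + 40 + 30 = 115
  stock rod 6: 25 + 25 = 50
This matches the lower bound, so 6 is optimal.

6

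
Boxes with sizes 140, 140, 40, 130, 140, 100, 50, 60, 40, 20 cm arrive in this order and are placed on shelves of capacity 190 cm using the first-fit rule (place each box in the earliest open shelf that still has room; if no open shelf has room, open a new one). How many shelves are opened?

  140 → shelf 1 (new)  [load 140/190]
  140 → shelf 2 (new)  [load 140/190]
  40 → shelf 1  [load 180/190]
  130 → shelf 3 (new)  [load 130/190]
  140 → shelf 4 (new)  [load 140/190]
  100 → shelf 5 (new)  [load 100/190]
  50 → shelf 2  [load 190/190]
  60 → shelf 3  [load 190/190]
  40 → shelf 4  [load 180/190]
  20 → shelf 5  [load 120/190]
5 shelves opened.

5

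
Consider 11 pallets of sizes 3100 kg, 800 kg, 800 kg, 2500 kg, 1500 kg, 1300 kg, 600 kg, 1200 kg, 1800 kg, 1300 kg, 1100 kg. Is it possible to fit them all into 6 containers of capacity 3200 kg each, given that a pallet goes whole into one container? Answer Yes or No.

Yes

A valid assignment using 6 containers:
  container 1: 3100 = 3100
  container 2: 2500 + 600 = 3100
  container 3: 1800 + 1300 = 3100
  container 4: 1500 + 1300 = 2800
  container 5: 1200 + 1100 + 800 = 3100
  container 6: 800 = 800
Every load is within 3200 kg, so 6 containers suffice.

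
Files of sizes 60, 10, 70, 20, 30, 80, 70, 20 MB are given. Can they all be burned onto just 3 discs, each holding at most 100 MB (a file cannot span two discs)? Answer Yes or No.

Total = 360 MB; ⌈360/100⌉ = 4.
At least 4 discs are required, but only 3 are allowed.

No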